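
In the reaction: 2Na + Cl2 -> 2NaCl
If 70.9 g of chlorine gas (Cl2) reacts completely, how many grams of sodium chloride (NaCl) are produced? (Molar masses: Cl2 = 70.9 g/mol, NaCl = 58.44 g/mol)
Moles of Cl2 = 70.9 g ÷ 70.9 g/mol = 1 mol
Mole ratio: 2 mol NaCl / 1 mol Cl2
Moles of NaCl = 1 × (2/1) = 2 mol
Mass of NaCl = 2 mol × 58.44 g/mol = 116.9 g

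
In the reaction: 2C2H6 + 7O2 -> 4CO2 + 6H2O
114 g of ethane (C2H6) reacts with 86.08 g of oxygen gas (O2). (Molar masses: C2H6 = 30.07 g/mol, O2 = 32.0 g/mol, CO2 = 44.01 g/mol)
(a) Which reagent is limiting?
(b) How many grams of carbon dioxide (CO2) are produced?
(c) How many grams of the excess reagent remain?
(a) O2, (b) 67.65 g, (c) 90.89 g

Moles of C2H6 = 114 g ÷ 30.07 g/mol = 3.79115 mol
Moles of O2 = 86.08 g ÷ 32.0 g/mol = 2.69 mol
Moles ÷ coefficient: C2H6: 3.79115/2 = 1.896, O2: 2.69/7 = 0.3843
(a) O2 has the smaller value, so O2 is the limiting reagent.
(b) Moles of CO2 = 2.69 mol O2 × (4/7) = 1.53714 mol; mass = 1.53714 mol × 44.01 g/mol = 67.65 g
(c) C2H6 consumed = 2.69 × (2/7) = 0.768571 mol; remaining = 3.79115 − 0.768571 = 3.02258 mol; mass = 3.02258 mol × 30.07 g/mol = 90.89 g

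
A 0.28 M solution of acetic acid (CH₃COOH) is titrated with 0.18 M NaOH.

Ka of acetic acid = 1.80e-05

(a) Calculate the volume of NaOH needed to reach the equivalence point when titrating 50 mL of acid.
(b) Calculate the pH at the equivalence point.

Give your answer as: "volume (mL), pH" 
V = 77.8 mL, pH = 8.89

(a) At equivalence: moles acid = moles base.
moles acid = 0.28 × 0.05 = 0.014 mol; V_NaOH = 0.014/0.18 = 0.07778 L = 77.8 mL.
(b) At equivalence, all acid → conjugate base A⁻ at [A⁻] = 0.014/0.1278 = 0.1096 M.
Kb = Kw/Ka = 1.0e-14/1.80e-05 = 5.556e-10; [OH⁻] = √(Kb·[A⁻]) = 7.802e-06; pOH = 5.11; pH = 14 − pOH = 8.89.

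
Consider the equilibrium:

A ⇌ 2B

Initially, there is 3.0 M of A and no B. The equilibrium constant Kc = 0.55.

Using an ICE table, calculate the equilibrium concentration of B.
[B] = 1.154 M

ICE: [A] = 3.0 − x, [B] = 2x.
Kc = (2x)²/(3.0 − x) = 0.55 ⇒ 4x² + 0.55x − 1.65 = 0.
x = (−0.55 + √(0.55² + 4·4·1.65))/(2·4) = (−0.55 + √26.703)/8 = 0.57718.
[B] = 2x = 1.154 M.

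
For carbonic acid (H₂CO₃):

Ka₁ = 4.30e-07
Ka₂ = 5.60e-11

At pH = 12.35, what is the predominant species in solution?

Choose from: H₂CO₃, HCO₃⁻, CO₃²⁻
CO₃²⁻

pKa1 = 6.37, pKa2 = 10.25. Each pKa is the crossover between adjacent species; pH = 12.35 lies in the region where CO₃²⁻ predominates.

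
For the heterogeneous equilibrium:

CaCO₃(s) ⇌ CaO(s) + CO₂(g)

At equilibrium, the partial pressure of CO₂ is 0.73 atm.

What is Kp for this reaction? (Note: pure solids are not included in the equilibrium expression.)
K_p = 0.73

Solids (CaCO₃, CaO) have activity 1 and are excluded.
Kp = P(CO₂) = 0.73.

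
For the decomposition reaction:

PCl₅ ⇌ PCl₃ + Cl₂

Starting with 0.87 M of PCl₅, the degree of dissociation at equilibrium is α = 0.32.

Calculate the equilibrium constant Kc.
K_c = 0.1310

x = α·[A]₀ = 0.32 × 0.87 = 0.2784 M dissociated.
At eq: [PCl₅] = 0.87 − 0.2784 = 0.5916 M; [PCl₃] = [Cl₂] = x = 0.2784 M.
Kc = [PCl₃][Cl₂]/[PCl₅] = (0.2784)²/0.5916 = 0.131.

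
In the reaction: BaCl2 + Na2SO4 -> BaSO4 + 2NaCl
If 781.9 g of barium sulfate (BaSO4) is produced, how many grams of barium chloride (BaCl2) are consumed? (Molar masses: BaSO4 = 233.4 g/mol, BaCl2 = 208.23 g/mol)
Moles of BaSO4 = 781.9 g ÷ 233.4 g/mol = 3.35004 mol
Mole ratio: 1 mol BaCl2 / 1 mol BaSO4
Moles of BaCl2 = 3.35004 × (1/1) = 3.35004 mol
Mass of BaCl2 = 3.35004 mol × 208.23 g/mol = 697.6 g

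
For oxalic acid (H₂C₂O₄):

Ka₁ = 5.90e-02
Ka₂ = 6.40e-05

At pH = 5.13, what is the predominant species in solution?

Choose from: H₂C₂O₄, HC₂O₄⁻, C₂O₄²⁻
C₂O₄²⁻

pKa1 = 1.23, pKa2 = 4.19. Each pKa is the crossover between adjacent species; pH = 5.13 lies in the region where C₂O₄²⁻ predominates.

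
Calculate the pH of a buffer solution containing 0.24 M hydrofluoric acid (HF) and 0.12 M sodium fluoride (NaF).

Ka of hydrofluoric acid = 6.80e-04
pH = 2.87

pKa = -log(6.80e-04) = 3.17. pH = pKa + log([A⁻]/[HA]) = 3.17 + log(0.12/0.24)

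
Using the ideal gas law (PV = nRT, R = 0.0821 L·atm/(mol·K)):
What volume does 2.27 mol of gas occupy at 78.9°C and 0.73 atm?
T = 78.9°C + 273.15 = 352.05 K
V = nRT/P = (2.27 × 0.0821 × 352.05) / 0.73
V = 89.88 L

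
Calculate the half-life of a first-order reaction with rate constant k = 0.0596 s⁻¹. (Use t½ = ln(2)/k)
11.63 s

t½ = ln(2)/k = 0.6931/0.0596 = 11.63 s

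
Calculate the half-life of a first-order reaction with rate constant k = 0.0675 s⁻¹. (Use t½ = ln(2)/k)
10.27 s

t½ = ln(2)/k = 0.6931/0.0675 = 10.27 s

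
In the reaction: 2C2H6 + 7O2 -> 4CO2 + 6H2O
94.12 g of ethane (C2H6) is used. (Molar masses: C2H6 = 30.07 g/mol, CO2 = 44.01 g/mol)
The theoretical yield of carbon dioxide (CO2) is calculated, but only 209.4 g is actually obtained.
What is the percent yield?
Moles of C2H6 = 94.12 g ÷ 30.07 g/mol = 3.13003 mol
Mole ratio: 4 mol CO2 / 2 mol C2H6
Moles of CO2 = 3.13003 × (4/2) = 6.26006 mol
Theoretical yield = 6.26006 mol × 44.01 g/mol = 275.51 g
Actual yield = 209.4 g
Percent yield = (209.4 / 275.51) × 100% = 76.0%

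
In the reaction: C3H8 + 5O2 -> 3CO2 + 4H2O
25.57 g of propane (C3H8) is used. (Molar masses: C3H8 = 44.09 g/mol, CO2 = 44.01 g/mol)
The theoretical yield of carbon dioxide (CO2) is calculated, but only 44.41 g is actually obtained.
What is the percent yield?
Moles of C3H8 = 25.57 g ÷ 44.09 g/mol = 0.57995 mol
Mole ratio: 3 mol CO2 / 1 mol C3H8
Moles of CO2 = 0.57995 × (3/1) = 1.73985 mol
Theoretical yield = 1.73985 mol × 44.01 g/mol = 76.571 g
Actual yield = 44.41 g
Percent yield = (44.41 / 76.571) × 100% = 58.0%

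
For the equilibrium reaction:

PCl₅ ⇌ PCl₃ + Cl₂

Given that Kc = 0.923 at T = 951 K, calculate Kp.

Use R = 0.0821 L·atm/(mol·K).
K_p = 72.0652

Δn = (moles gaseous products) − (moles gaseous reactants) = 1
T = 951 K; RT = 0.0821 × 951 = 78.0771
Kp = Kc·(RT)^Δn = 0.923 × (78.0771)^1 = 0.923 × 78.0771 = 72.0652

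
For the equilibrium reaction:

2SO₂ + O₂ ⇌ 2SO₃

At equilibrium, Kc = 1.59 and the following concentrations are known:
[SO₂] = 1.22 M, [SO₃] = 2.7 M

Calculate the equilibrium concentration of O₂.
[O₂] = 3.0804 M

Kc = ([SO₃]^2) / ([SO₂]^2 × [O₂]) = 1.59
[O₂]^1 = (product terms)/(Kc · other reactant terms) = 7.29 / (1.59 · 1.4884) = 3.0804
[O₂] = 3.0804 M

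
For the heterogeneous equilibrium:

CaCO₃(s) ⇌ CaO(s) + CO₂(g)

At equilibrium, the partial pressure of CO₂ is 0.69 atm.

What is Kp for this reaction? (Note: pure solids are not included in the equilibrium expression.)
K_p = 0.69

Solids (CaCO₃, CaO) have activity 1 and are excluded.
Kp = P(CO₂) = 0.69.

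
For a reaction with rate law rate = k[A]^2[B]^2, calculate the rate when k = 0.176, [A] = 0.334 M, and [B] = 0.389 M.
0.002971 M/s

rate = k·[A]^2·[B]^2 = 0.176·(0.334)^2·(0.389)^2 = 0.176·0.111556·0.151321 = 0.002971 M/s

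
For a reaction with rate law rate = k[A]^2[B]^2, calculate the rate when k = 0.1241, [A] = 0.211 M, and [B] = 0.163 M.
0.0001468 M/s

rate = k·[A]^2·[B]^2 = 0.1241·(0.211)^2·(0.163)^2 = 0.1241·0.044521·0.026569 = 0.0001468 M/s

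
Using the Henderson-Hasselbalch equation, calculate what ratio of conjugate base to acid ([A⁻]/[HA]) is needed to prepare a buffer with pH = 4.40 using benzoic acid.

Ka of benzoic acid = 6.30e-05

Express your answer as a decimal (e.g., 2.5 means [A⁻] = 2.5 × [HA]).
[A⁻]/[HA] = 1.582

pKa = −log(6.30e-05) = 4.2007. pH = pKa + log([A⁻]/[HA]). 4.40 = 4.2007 + log(ratio). log(ratio) = 4.40 − 4.2007 = 0.1993. ratio = 10^(0.1993) = 1.582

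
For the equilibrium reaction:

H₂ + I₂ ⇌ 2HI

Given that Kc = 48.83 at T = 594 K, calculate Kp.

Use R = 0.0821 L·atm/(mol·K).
K_p = 48.8300

Δn = (moles gaseous products) − (moles gaseous reactants) = 0
T = 594 K; RT = 0.0821 × 594 = 48.7674
Kp = Kc·(RT)^Δn = 48.83 × (48.7674)^0 = 48.83 × 1 = 48.8300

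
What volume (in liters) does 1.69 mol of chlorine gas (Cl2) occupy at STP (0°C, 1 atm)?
At STP, 1 mol of gas occupies 22.4 L
Volume = 1.69 mol × 22.4 L/mol = 37.86 L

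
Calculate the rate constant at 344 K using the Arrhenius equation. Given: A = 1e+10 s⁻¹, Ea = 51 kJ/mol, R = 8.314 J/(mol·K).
1.80e+02 s⁻¹

k = A·exp(-Ea/(R·T)) = 1e+10·exp(-51000/(8.314·344)) = 1e+10·exp(-17.8321) = 1e+10·1.8015e-08 = 1.80e+02 s⁻¹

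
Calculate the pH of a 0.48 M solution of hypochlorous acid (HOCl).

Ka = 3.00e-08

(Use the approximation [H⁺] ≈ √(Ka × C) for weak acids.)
pH = 3.92

[H⁺] = √(Ka × C) = √(3.00e-08 × 0.48) = 1.2000e-04. pH = -log(1.2000e-04)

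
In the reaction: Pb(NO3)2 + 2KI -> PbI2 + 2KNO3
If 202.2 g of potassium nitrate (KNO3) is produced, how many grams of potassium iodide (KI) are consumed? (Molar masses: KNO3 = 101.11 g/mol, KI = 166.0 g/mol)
Moles of KNO3 = 202.2 g ÷ 101.11 g/mol = 1.9998 mol
Mole ratio: 2 mol KI / 2 mol KNO3
Moles of KI = 1.9998 × (2/2) = 1.9998 mol
Mass of KI = 1.9998 mol × 166.0 g/mol = 332 g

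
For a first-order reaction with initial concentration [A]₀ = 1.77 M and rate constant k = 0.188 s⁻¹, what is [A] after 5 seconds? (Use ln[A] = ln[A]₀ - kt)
0.6914 M

ln[A] = ln[A]₀ - k·t = ln(1.77) - (0.188)·(5) = 0.5710 - 0.9400 = -0.3690
[A] = e^(-0.3690) = 0.6914 M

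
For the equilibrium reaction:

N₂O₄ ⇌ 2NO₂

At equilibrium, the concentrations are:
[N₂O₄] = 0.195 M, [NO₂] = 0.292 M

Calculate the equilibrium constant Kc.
K_c = 0.4373

Kc = ([NO₂]^2) / ([N₂O₄])
   = ((0.292)^2) / ((0.195))
   = 0.085264 / 0.195 = 0.4373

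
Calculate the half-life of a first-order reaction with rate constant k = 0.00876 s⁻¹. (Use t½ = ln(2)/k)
79.13 s

t½ = ln(2)/k = 0.6931/0.00876 = 79.13 s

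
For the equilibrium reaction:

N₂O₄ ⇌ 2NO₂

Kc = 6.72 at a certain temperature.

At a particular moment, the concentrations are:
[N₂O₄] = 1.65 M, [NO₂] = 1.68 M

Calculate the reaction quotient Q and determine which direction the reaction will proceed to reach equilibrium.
Q = 1.711, Q < K, reaction proceeds forward (toward products)

Q = ([NO₂]^2) / ([N₂O₄])
  = ((1.68)^2) / ((1.65)) = 2.8224/1.65 = 1.711
Since Q = 1.711 < Kc = 6.72, the reaction proceeds forward (toward products) to reach equilibrium.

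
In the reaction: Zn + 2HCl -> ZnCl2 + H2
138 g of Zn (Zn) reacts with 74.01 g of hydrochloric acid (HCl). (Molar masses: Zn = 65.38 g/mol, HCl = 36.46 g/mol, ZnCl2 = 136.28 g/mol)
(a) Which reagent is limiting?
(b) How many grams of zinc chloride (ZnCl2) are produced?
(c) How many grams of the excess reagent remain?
(a) HCl, (b) 138.3 g, (c) 71.64 g

Moles of Zn = 138 g ÷ 65.38 g/mol = 2.11074 mol
Moles of HCl = 74.01 g ÷ 36.46 g/mol = 2.0299 mol
Moles ÷ coefficient: Zn: 2.11074/1 = 2.111, HCl: 2.0299/2 = 1.015
(a) HCl has the smaller value, so HCl is the limiting reagent.
(b) Moles of ZnCl2 = 2.0299 mol HCl × (1/2) = 1.01495 mol; mass = 1.01495 mol × 136.28 g/mol = 138.3 g
(c) Zn consumed = 2.0299 × (1/2) = 1.01495 mol; remaining = 2.11074 − 1.01495 = 1.09579 mol; mass = 1.09579 mol × 65.38 g/mol = 71.64 g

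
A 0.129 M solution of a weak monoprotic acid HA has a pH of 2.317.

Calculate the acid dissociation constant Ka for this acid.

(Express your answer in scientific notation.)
K_a = 1.87e-04

[H⁺] = 10^(−pH) = 10^(−2.317) = 4.819e-03 M. For HA ⇌ H⁺ + A⁻, Ka = x²/(C − x) = (4.819e-03)²/(0.129 − 4.819e-03) = 1.87e-04.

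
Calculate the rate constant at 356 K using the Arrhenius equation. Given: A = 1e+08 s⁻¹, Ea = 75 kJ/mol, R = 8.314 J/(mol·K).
9.89e-04 s⁻¹

k = A·exp(-Ea/(R·T)) = 1e+08·exp(-75000/(8.314·356)) = 1e+08·exp(-25.3397) = 1e+08·9.8881e-12 = 9.89e-04 s⁻¹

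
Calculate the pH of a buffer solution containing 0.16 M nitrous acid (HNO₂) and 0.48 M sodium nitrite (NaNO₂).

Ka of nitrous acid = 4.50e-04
pH = 3.82

pKa = -log(4.50e-04) = 3.35. pH = pKa + log([A⁻]/[HA]) = 3.35 + log(0.48/0.16)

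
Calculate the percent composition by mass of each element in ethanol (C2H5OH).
C: 52.14%, H: 13.13%, O: 34.73%

Molar mass of C2H5OH = 46.07 g/mol
% C = (2 × 12.01) / 46.07 × 100% = 24.02 / 46.07 × 100% = 52.14%
% H = (6 × 1.008) / 46.07 × 100% = 6.048 / 46.07 × 100% = 13.13%
% O = (1 × 16.0) / 46.07 × 100% = 16 / 46.07 × 100% = 34.73%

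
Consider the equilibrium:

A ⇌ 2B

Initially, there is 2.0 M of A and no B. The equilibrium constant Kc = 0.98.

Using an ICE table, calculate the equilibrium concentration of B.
[B] = 1.176 M

ICE: [A] = 2.0 − x, [B] = 2x.
Kc = (2x)²/(2.0 − x) = 0.98 ⇒ 4x² + 0.98x − 1.96 = 0.
x = (−0.98 + √(0.98² + 4·4·1.96))/(2·4) = (−0.98 + √32.32)/8 = 0.58814.
[B] = 2x = 1.176 M.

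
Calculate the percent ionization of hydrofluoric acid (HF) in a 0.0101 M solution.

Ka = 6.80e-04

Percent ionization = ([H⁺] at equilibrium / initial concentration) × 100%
Percent ionization = 22.8%

Let x = [H⁺]. Ka = x²/(C - x) ⇒ x² + (6.80e-04)x - (6.80e-04)(0.0101) = 0. x = 2.3027e-03. Percent = (2.3027e-03/0.0101) × 100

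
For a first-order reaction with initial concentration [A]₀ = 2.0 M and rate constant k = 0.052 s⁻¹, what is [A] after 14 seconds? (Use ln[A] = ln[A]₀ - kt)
0.9657 M

ln[A] = ln[A]₀ - k·t = ln(2.0) - (0.052)·(14) = 0.6931 - 0.7280 = -0.0349
[A] = e^(-0.0349) = 0.9657 M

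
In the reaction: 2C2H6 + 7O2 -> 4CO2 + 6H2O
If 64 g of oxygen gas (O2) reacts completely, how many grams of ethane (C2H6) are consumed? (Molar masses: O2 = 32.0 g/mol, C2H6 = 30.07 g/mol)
Moles of O2 = 64 g ÷ 32.0 g/mol = 2 mol
Mole ratio: 2 mol C2H6 / 7 mol O2
Moles of C2H6 = 2 × (2/7) = 0.571429 mol
Mass of C2H6 = 0.571429 mol × 30.07 g/mol = 17.18 g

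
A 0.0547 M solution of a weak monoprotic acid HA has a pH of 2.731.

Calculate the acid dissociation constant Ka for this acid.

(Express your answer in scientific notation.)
K_a = 6.53e-05

[H⁺] = 10^(−pH) = 10^(−2.731) = 1.858e-03 M. For HA ⇌ H⁺ + A⁻, Ka = x²/(C − x) = (1.858e-03)²/(0.0547 − 1.858e-03) = 6.53e-05.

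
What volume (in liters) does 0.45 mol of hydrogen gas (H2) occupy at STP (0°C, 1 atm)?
At STP, 1 mol of gas occupies 22.4 L
Volume = 0.45 mol × 22.4 L/mol = 10.08 L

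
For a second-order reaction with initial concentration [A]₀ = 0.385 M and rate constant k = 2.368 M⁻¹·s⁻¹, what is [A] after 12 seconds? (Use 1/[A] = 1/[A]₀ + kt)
0.0322 M

1/[A] = 1/[A]₀ + k·t = 1/0.385 + (2.368)·(12) = 2.5974 + 28.4160 = 31.0134
[A] = 1/31.0134 = 0.0322 M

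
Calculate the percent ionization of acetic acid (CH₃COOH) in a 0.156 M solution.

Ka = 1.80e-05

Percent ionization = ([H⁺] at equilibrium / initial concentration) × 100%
Percent ionization = 1.07%

Let x = [H⁺]. Ka = x²/(C - x) ⇒ x² + (1.80e-05)x - (1.80e-05)(0.156) = 0. x = 1.6667e-03. Percent = (1.6667e-03/0.156) × 100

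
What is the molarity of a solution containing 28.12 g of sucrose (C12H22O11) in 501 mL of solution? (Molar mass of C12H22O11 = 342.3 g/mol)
Moles of C12H22O11 = 28.12 g ÷ 342.3 g/mol = 0.0821502 mol
Volume = 501 mL = 0.501 L
Molarity = 0.0821502 mol ÷ 0.501 L = 0.164 M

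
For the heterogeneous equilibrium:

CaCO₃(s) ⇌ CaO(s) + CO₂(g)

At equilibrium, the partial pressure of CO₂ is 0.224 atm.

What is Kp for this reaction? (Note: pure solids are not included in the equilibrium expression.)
K_p = 0.224

Solids (CaCO₃, CaO) have activity 1 and are excluded.
Kp = P(CO₂) = 0.224.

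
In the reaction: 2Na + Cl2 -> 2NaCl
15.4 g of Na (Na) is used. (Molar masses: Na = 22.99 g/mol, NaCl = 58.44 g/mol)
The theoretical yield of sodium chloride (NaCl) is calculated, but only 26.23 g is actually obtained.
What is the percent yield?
Moles of Na = 15.4 g ÷ 22.99 g/mol = 0.669856 mol
Mole ratio: 2 mol NaCl / 2 mol Na
Moles of NaCl = 0.669856 × (2/2) = 0.669856 mol
Theoretical yield = 0.669856 mol × 58.44 g/mol = 39.146 g
Actual yield = 26.23 g
Percent yield = (26.23 / 39.146) × 100% = 67.0%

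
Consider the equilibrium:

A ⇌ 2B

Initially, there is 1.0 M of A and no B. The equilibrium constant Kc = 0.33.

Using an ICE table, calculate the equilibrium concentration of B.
[B] = 0.498 M

ICE: [A] = 1.0 − x, [B] = 2x.
Kc = (2x)²/(1.0 − x) = 0.33 ⇒ 4x² + 0.33x − 0.33 = 0.
x = (−0.33 + √(0.33² + 4·4·0.33))/(2·4) = (−0.33 + √5.3889)/8 = 0.24893.
[B] = 2x = 0.498 M.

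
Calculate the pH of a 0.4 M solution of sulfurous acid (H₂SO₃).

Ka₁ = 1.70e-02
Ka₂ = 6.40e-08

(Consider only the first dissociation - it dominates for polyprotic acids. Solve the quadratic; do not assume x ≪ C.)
pH = 1.13

x² + Ka₁·x − Ka₁·C = 0 with Ka₁ = 1.70e-02, C = 0.4.
x = (−Ka₁ + √(Ka₁² + 4·Ka₁·C))/2 = 7.4399e-02 M, so pH = 1.13.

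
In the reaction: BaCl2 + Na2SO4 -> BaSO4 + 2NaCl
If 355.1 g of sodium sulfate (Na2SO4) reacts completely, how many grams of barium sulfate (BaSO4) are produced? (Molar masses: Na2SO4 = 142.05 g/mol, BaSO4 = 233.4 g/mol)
Moles of Na2SO4 = 355.1 g ÷ 142.05 g/mol = 2.49982 mol
Mole ratio: 1 mol BaSO4 / 1 mol Na2SO4
Moles of BaSO4 = 2.49982 × (1/1) = 2.49982 mol
Mass of BaSO4 = 2.49982 mol × 233.4 g/mol = 583.5 g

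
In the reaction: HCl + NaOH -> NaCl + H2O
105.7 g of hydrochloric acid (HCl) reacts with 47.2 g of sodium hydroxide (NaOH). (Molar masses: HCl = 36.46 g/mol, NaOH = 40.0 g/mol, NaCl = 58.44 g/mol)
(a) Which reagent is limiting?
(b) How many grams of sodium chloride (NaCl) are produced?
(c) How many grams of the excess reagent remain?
(a) NaOH, (b) 68.96 g, (c) 62.68 g

Moles of HCl = 105.7 g ÷ 36.46 g/mol = 2.89907 mol
Moles of NaOH = 47.2 g ÷ 40.0 g/mol = 1.18 mol
Moles ÷ coefficient: HCl: 2.89907/1 = 2.899, NaOH: 1.18/1 = 1.18
(a) NaOH has the smaller value, so NaOH is the limiting reagent.
(b) Moles of NaCl = 1.18 mol NaOH × (1/1) = 1.18 mol; mass = 1.18 mol × 58.44 g/mol = 68.96 g
(c) HCl consumed = 1.18 × (1/1) = 1.18 mol; remaining = 2.89907 − 1.18 = 1.71907 mol; mass = 1.71907 mol × 36.46 g/mol = 62.68 g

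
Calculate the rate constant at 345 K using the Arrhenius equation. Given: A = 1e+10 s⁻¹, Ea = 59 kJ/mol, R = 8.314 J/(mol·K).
1.17e+01 s⁻¹

k = A·exp(-Ea/(R·T)) = 1e+10·exp(-59000/(8.314·345)) = 1e+10·exp(-20.5695) = 1e+10·1.1663e-09 = 1.17e+01 s⁻¹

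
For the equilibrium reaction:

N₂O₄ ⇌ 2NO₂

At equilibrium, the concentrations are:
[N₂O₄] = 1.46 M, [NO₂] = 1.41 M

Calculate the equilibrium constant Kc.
K_c = 1.3617

Kc = ([NO₂]^2) / ([N₂O₄])
   = ((1.41)^2) / ((1.46))
   = 1.9881 / 1.46 = 1.3617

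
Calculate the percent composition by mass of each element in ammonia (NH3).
N: 82.27%, H: 17.76%

Molar mass of NH3 = 17.03 g/mol
% N = (1 × 14.01) / 17.03 × 100% = 14.01 / 17.03 × 100% = 82.27%
% H = (3 × 1.008) / 17.03 × 100% = 3.024 / 17.03 × 100% = 17.76%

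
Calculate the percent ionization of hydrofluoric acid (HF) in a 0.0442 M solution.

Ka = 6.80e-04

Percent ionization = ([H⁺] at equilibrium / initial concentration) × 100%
Percent ionization = 11.7%

Let x = [H⁺]. Ka = x²/(C - x) ⇒ x² + (6.80e-04)x - (6.80e-04)(0.0442) = 0. x = 5.1529e-03. Percent = (5.1529e-03/0.0442) × 100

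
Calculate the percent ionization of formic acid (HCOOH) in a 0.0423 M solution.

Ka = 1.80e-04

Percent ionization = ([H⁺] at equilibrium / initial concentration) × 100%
Percent ionization = 6.31%

Let x = [H⁺]. Ka = x²/(C - x) ⇒ x² + (1.80e-04)x - (1.80e-04)(0.0423) = 0. x = 2.6708e-03. Percent = (2.6708e-03/0.0423) × 100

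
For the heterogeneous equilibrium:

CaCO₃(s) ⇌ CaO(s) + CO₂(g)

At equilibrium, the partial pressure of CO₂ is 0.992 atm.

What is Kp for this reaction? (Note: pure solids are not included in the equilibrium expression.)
K_p = 0.992

Solids (CaCO₃, CaO) have activity 1 and are excluded.
Kp = P(CO₂) = 0.992.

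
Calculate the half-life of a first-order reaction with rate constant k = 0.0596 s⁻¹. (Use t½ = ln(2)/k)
11.63 s

t½ = ln(2)/k = 0.6931/0.0596 = 11.63 s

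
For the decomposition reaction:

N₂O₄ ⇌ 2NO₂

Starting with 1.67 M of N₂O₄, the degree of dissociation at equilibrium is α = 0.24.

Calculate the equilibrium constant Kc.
K_c = 0.5063

x = α·[A]₀ = 0.24 × 1.67 = 0.4008 M dissociated.
At eq: [N₂O₄] = 1.67 − 0.4008 = 1.269 M; [NO₂] = 2x = 0.8016 M.
Kc = [NO₂]²/[N₂O₄] = (0.8016)²/1.269 = 0.5063.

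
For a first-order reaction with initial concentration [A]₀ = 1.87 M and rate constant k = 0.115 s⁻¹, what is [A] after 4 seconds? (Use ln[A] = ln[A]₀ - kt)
1.1805 M

ln[A] = ln[A]₀ - k·t = ln(1.87) - (0.115)·(4) = 0.6259 - 0.4600 = 0.1659
[A] = e^(0.1659) = 1.1805 M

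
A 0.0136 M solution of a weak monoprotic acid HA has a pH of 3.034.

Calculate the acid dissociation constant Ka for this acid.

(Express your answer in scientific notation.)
K_a = 6.75e-05

[H⁺] = 10^(−pH) = 10^(−3.034) = 9.247e-04 M. For HA ⇌ H⁺ + A⁻, Ka = x²/(C − x) = (9.247e-04)²/(0.0136 − 9.247e-04) = 6.75e-05.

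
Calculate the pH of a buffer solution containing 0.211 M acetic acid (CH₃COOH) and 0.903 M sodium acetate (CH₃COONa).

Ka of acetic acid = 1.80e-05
pH = 5.38

pKa = -log(1.80e-05) = 4.74. pH = pKa + log([A⁻]/[HA]) = 4.74 + log(0.903/0.211)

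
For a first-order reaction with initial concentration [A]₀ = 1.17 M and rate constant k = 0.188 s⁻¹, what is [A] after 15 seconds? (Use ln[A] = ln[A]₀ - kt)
0.0697 M

ln[A] = ln[A]₀ - k·t = ln(1.17) - (0.188)·(15) = 0.1570 - 2.8200 = -2.6630
[A] = e^(-2.6630) = 0.0697 M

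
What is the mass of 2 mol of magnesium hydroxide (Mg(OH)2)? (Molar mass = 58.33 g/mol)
Mass = 2 mol × 58.33 g/mol = 116.7 g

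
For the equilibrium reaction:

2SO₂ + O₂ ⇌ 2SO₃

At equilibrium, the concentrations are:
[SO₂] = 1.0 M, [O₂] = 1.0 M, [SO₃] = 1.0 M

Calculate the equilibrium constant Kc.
K_c = 1.0000

Kc = ([SO₃]^2) / ([SO₂]^2 × [O₂])
   = ((1.0)^2) / ((1.0)^2·(1.0))
   = 1 / 1 = 1.0000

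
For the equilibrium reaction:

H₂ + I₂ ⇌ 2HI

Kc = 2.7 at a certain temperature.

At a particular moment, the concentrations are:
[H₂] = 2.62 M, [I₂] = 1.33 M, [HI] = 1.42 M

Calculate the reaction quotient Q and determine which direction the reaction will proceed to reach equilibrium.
Q = 0.579, Q < K, reaction proceeds forward (toward products)

Q = ([HI]^2) / ([H₂] × [I₂])
  = ((1.42)^2) / ((2.62)·(1.33)) = 2.0164/3.4846 = 0.5787
Since Q = 0.5787 < Kc = 2.7, the reaction proceeds forward (toward products) to reach equilibrium.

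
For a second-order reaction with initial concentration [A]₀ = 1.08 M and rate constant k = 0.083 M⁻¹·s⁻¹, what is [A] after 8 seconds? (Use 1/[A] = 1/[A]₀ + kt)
0.6290 M

1/[A] = 1/[A]₀ + k·t = 1/1.08 + (0.083)·(8) = 0.9259 + 0.6640 = 1.5899
[A] = 1/1.5899 = 0.6290 M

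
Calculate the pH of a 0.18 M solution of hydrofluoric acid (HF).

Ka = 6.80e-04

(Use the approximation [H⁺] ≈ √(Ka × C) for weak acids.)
pH = 1.96

[H⁺] = √(Ka × C) = √(6.80e-04 × 0.18) = 1.1063e-02. pH = -log(1.1063e-02)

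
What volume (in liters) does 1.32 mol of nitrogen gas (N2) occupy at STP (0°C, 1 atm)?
At STP, 1 mol of gas occupies 22.4 L
Volume = 1.32 mol × 22.4 L/mol = 29.57 L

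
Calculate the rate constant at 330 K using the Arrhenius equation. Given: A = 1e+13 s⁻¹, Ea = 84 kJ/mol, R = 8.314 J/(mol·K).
5.05e-01 s⁻¹

k = A·exp(-Ea/(R·T)) = 1e+13·exp(-84000/(8.314·330)) = 1e+13·exp(-30.6165) = 1e+13·5.0516e-14 = 5.05e-01 s⁻¹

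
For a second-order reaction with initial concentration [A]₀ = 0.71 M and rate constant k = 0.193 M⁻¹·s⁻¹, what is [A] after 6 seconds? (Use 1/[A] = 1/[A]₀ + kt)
0.3896 M

1/[A] = 1/[A]₀ + k·t = 1/0.71 + (0.193)·(6) = 1.4085 + 1.1580 = 2.5665
[A] = 1/2.5665 = 0.3896 M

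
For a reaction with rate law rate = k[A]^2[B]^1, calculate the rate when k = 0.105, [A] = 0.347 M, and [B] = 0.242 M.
0.00306 M/s

rate = k·[A]^2·[B]^1 = 0.105·(0.347)^2·(0.242)^1 = 0.105·0.120409·0.242 = 0.00306 M/s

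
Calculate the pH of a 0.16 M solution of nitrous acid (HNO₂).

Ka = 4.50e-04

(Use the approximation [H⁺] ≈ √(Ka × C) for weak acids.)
pH = 2.07

[H⁺] = √(Ka × C) = √(4.50e-04 × 0.16) = 8.4853e-03. pH = -log(8.4853e-03)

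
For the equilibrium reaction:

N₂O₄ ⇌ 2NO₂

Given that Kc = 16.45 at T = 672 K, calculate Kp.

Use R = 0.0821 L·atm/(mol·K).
K_p = 907.5662

Δn = (moles gaseous products) − (moles gaseous reactants) = 1
T = 672 K; RT = 0.0821 × 672 = 55.1712
Kp = Kc·(RT)^Δn = 16.45 × (55.1712)^1 = 16.45 × 55.1712 = 907.5662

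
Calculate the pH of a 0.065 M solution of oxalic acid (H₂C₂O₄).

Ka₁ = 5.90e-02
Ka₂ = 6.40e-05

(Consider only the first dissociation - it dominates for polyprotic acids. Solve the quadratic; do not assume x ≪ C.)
pH = 1.41

x² + Ka₁·x − Ka₁·C = 0 with Ka₁ = 5.90e-02, C = 0.065.
x = (−Ka₁ + √(Ka₁² + 4·Ka₁·C))/2 = 3.9095e-02 M, so pH = 1.41.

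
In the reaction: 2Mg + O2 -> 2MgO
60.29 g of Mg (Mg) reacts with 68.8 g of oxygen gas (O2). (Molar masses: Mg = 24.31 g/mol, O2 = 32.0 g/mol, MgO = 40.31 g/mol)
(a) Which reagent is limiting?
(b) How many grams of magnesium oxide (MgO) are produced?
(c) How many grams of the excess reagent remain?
(a) Mg, (b) 99.97 g, (c) 29.12 g

Moles of Mg = 60.29 g ÷ 24.31 g/mol = 2.48005 mol
Moles of O2 = 68.8 g ÷ 32.0 g/mol = 2.15 mol
Moles ÷ coefficient: Mg: 2.48005/2 = 1.24, O2: 2.15/1 = 2.15
(a) Mg has the smaller value, so Mg is the limiting reagent.
(b) Moles of MgO = 2.48005 mol Mg × (2/2) = 2.48005 mol; mass = 2.48005 mol × 40.31 g/mol = 99.97 g
(c) O2 consumed = 2.48005 × (1/2) = 1.24002 mol; remaining = 2.15 − 1.24002 = 0.909975 mol; mass = 0.909975 mol × 32.0 g/mol = 29.12 g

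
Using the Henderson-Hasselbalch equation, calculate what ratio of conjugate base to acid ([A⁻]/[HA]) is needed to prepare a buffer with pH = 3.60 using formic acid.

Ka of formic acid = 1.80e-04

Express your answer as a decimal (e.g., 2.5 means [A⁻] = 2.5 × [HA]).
[A⁻]/[HA] = 0.717

pKa = −log(1.80e-04) = 3.7447. pH = pKa + log([A⁻]/[HA]). 3.60 = 3.7447 + log(ratio). log(ratio) = 3.60 − 3.7447 = -0.1447. ratio = 10^(-0.1447) = 0.717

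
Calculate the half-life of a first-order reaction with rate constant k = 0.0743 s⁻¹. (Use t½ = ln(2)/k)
9.33 s

t½ = ln(2)/k = 0.6931/0.0743 = 9.33 s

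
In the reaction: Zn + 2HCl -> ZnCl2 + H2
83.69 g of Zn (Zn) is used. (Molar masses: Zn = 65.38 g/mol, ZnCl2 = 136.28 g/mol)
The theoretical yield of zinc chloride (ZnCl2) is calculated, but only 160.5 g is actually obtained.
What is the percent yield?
Moles of Zn = 83.69 g ÷ 65.38 g/mol = 1.28006 mol
Mole ratio: 1 mol ZnCl2 / 1 mol Zn
Moles of ZnCl2 = 1.28006 × (1/1) = 1.28006 mol
Theoretical yield = 1.28006 mol × 136.28 g/mol = 174.45 g
Actual yield = 160.5 g
Percent yield = (160.5 / 174.45) × 100% = 92.0%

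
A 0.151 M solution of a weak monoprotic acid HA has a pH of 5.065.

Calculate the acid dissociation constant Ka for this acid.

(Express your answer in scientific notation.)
K_a = 4.91e-10

[H⁺] = 10^(−pH) = 10^(−5.065) = 8.610e-06 M. For HA ⇌ H⁺ + A⁻, Ka = x²/(C − x) = (8.610e-06)²/(0.151 − 8.610e-06) = 4.91e-10.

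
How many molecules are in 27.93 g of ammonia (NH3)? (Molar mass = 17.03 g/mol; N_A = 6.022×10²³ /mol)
Moles = 27.93 g ÷ 17.03 g/mol = 1.64005 mol
Molecules = 1.64005 mol × 6.022×10²³ /mol = 9.876e+23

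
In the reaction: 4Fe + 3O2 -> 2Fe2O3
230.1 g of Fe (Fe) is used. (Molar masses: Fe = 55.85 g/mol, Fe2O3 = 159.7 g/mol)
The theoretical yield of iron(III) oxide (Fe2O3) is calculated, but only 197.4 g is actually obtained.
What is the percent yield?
Moles of Fe = 230.1 g ÷ 55.85 g/mol = 4.11996 mol
Mole ratio: 2 mol Fe2O3 / 4 mol Fe
Moles of Fe2O3 = 4.11996 × (2/4) = 2.05998 mol
Theoretical yield = 2.05998 mol × 159.7 g/mol = 328.98 g
Actual yield = 197.4 g
Percent yield = (197.4 / 328.98) × 100% = 60.0%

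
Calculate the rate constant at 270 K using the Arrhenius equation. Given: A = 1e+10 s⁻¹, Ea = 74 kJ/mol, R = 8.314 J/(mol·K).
4.82e-05 s⁻¹

k = A·exp(-Ea/(R·T)) = 1e+10·exp(-74000/(8.314·270)) = 1e+10·exp(-32.9654) = 1e+10·4.8231e-15 = 4.82e-05 s⁻¹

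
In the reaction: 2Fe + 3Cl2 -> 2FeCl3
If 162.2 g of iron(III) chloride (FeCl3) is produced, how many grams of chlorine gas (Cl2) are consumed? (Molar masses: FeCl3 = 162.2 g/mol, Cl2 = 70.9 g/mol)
Moles of FeCl3 = 162.2 g ÷ 162.2 g/mol = 1 mol
Mole ratio: 3 mol Cl2 / 2 mol FeCl3
Moles of Cl2 = 1 × (3/2) = 1.5 mol
Mass of Cl2 = 1.5 mol × 70.9 g/mol = 106.4 g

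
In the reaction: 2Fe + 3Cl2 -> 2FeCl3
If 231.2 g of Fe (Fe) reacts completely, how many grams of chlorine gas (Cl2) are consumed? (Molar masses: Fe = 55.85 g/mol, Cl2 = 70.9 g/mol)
Moles of Fe = 231.2 g ÷ 55.85 g/mol = 4.13966 mol
Mole ratio: 3 mol Cl2 / 2 mol Fe
Moles of Cl2 = 4.13966 × (3/2) = 6.20949 mol
Mass of Cl2 = 6.20949 mol × 70.9 g/mol = 440.3 g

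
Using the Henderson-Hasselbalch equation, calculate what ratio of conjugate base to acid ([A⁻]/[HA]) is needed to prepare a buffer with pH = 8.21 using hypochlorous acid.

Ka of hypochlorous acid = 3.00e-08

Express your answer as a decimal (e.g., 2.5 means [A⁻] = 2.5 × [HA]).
[A⁻]/[HA] = 4.865

pKa = −log(3.00e-08) = 7.5229. pH = pKa + log([A⁻]/[HA]). 8.21 = 7.5229 + log(ratio). log(ratio) = 8.21 − 7.5229 = 0.6871. ratio = 10^(0.6871) = 4.865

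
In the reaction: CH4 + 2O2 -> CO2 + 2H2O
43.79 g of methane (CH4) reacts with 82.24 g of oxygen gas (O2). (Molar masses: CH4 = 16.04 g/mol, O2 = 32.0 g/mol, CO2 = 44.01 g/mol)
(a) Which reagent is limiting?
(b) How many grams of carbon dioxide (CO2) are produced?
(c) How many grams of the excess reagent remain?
(a) O2, (b) 56.55 g, (c) 23.18 g

Moles of CH4 = 43.79 g ÷ 16.04 g/mol = 2.73005 mol
Moles of O2 = 82.24 g ÷ 32.0 g/mol = 2.57 mol
Moles ÷ coefficient: CH4: 2.73005/1 = 2.73, O2: 2.57/2 = 1.285
(a) O2 has the smaller value, so O2 is the limiting reagent.
(b) Moles of CO2 = 2.57 mol O2 × (1/2) = 1.285 mol; mass = 1.285 mol × 44.01 g/mol = 56.55 g
(c) CH4 consumed = 2.57 × (1/2) = 1.285 mol; remaining = 2.73005 − 1.285 = 1.44505 mol; mass = 1.44505 mol × 16.04 g/mol = 23.18 g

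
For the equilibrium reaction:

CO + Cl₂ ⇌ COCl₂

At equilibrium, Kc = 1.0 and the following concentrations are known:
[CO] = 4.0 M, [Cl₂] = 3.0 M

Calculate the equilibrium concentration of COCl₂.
[COCl₂] = 12.0000 M

Kc = ([COCl₂]) / ([CO] × [Cl₂]) = 1.0
[COCl₂]^1 = Kc · (reactant terms)/(other product terms) = 1.0 · 12 / 1 = 12
[COCl₂] = 12.0000 M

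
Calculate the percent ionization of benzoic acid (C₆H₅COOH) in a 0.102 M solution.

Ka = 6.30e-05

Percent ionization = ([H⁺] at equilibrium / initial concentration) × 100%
Percent ionization = 2.45%

Let x = [H⁺]. Ka = x²/(C - x) ⇒ x² + (6.30e-05)x - (6.30e-05)(0.102) = 0. x = 2.5037e-03. Percent = (2.5037e-03/0.102) × 100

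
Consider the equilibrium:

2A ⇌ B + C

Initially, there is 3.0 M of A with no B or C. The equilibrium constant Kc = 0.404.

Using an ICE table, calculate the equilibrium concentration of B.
[B] = 0.840 M

ICE: [A] = 3.0 − 2x, [B] = [C] = x.
Kc = x²/(3.0 − 2x)² = 0.404 ⇒ √Kc = x/(3.0 − 2x).
x = √0.404·3.0/(1 + 2√0.404) = 0.63561·3.0/2.2712 = 0.83956.
[B] = x = 0.840 M.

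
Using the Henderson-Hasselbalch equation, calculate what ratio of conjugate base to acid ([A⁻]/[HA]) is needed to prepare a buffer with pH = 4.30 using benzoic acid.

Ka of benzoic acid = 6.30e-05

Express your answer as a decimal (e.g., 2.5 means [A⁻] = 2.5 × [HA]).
[A⁻]/[HA] = 1.257

pKa = −log(6.30e-05) = 4.2007. pH = pKa + log([A⁻]/[HA]). 4.30 = 4.2007 + log(ratio). log(ratio) = 4.30 − 4.2007 = 0.0993. ratio = 10^(0.0993) = 1.257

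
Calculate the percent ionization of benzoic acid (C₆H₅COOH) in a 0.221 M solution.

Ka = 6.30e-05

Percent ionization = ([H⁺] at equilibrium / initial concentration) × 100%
Percent ionization = 1.67%

Let x = [H⁺]. Ka = x²/(C - x) ⇒ x² + (6.30e-05)x - (6.30e-05)(0.221) = 0. x = 3.7000e-03. Percent = (3.7000e-03/0.221) × 100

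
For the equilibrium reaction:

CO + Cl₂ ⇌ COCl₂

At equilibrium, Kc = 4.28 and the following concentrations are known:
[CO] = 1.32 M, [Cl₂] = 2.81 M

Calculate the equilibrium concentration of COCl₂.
[COCl₂] = 15.8754 M

Kc = ([COCl₂]) / ([CO] × [Cl₂]) = 4.28
[COCl₂]^1 = Kc · (reactant terms)/(other product terms) = 4.28 · 3.7092 / 1 = 15.875
[COCl₂] = 15.8754 M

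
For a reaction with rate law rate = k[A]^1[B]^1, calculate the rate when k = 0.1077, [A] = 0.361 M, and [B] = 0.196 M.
0.00762 M/s

rate = k·[A]^1·[B]^1 = 0.1077·(0.361)^1·(0.196)^1 = 0.1077·0.361·0.196 = 0.00762 M/s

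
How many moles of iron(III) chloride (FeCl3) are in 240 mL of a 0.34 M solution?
Moles = Molarity × Volume (L)
Moles = 0.34 M × 0.24 L = 0.0816 mol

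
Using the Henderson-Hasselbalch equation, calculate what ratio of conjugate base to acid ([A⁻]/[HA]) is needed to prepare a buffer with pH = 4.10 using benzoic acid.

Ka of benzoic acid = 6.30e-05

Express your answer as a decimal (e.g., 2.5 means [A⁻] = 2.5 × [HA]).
[A⁻]/[HA] = 0.793

pKa = −log(6.30e-05) = 4.2007. pH = pKa + log([A⁻]/[HA]). 4.10 = 4.2007 + log(ratio). log(ratio) = 4.10 − 4.2007 = -0.1007. ratio = 10^(-0.1007) = 0.793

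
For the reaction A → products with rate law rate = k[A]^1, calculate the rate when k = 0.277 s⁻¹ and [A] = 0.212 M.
0.05872 M/s

rate = k·[A]^1 = 0.277·(0.212)^1 = 0.277·0.212 = 0.05872 M/s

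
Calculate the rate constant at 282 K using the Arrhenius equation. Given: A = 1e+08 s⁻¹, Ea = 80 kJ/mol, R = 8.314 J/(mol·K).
1.52e-07 s⁻¹

k = A·exp(-Ea/(R·T)) = 1e+08·exp(-80000/(8.314·282)) = 1e+08·exp(-34.1217) = 1e+08·1.5175e-15 = 1.52e-07 s⁻¹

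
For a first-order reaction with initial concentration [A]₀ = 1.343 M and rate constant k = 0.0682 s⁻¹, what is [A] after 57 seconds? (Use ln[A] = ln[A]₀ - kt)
0.0275 M

ln[A] = ln[A]₀ - k·t = ln(1.343) - (0.0682)·(57) = 0.2949 - 3.8874 = -3.5925
[A] = e^(-3.5925) = 0.0275 M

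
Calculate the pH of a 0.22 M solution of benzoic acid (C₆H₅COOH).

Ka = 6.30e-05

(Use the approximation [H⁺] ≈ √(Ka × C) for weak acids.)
pH = 2.43

[H⁺] = √(Ka × C) = √(6.30e-05 × 0.22) = 3.7229e-03. pH = -log(3.7229e-03)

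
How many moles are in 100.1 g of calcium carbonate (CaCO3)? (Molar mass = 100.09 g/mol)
Moles = 100.1 g ÷ 100.09 g/mol = 1 mol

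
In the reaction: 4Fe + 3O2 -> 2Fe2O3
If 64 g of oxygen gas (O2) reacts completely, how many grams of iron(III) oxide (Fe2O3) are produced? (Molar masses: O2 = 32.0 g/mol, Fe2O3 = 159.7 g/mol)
Moles of O2 = 64 g ÷ 32.0 g/mol = 2 mol
Mole ratio: 2 mol Fe2O3 / 3 mol O2
Moles of Fe2O3 = 2 × (2/3) = 1.33333 mol
Mass of Fe2O3 = 1.33333 mol × 159.7 g/mol = 212.9 g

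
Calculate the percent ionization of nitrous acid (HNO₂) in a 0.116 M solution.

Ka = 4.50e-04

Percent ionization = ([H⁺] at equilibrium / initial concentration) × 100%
Percent ionization = 6.04%

Let x = [H⁺]. Ka = x²/(C - x) ⇒ x² + (4.50e-04)x - (4.50e-04)(0.116) = 0. x = 7.0035e-03. Percent = (7.0035e-03/0.116) × 100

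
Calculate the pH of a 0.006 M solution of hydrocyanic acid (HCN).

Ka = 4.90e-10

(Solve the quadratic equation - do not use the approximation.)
pH = 5.77

x² + Ka×x - Ka×C = 0. Using quadratic formula: [H⁺] = 1.7144e-06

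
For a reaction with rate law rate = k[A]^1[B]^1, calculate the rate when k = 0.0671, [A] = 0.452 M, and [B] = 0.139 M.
0.004216 M/s

rate = k·[A]^1·[B]^1 = 0.0671·(0.452)^1·(0.139)^1 = 0.0671·0.452·0.139 = 0.004216 M/s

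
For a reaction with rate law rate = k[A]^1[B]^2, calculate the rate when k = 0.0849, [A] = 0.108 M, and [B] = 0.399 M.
0.00146 M/s

rate = k·[A]^1·[B]^2 = 0.0849·(0.108)^1·(0.399)^2 = 0.0849·0.108·0.159201 = 0.00146 M/s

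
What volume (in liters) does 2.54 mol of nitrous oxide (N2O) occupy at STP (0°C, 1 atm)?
At STP, 1 mol of gas occupies 22.4 L
Volume = 2.54 mol × 22.4 L/mol = 56.90 L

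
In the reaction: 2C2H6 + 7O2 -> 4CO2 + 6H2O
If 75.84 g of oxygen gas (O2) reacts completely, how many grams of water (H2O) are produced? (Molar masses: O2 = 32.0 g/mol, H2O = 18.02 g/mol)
Moles of O2 = 75.84 g ÷ 32.0 g/mol = 2.37 mol
Mole ratio: 6 mol H2O / 7 mol O2
Moles of H2O = 2.37 × (6/7) = 2.03143 mol
Mass of H2O = 2.03143 mol × 18.02 g/mol = 36.61 g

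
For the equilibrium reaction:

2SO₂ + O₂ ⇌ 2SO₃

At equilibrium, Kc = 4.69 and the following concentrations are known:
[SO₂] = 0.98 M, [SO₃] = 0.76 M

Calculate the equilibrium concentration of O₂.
[O₂] = 0.1282 M

Kc = ([SO₃]^2) / ([SO₂]^2 × [O₂]) = 4.69
[O₂]^1 = (product terms)/(Kc · other reactant terms) = 0.5776 / (4.69 · 0.9604) = 0.12823
[O₂] = 0.1282 M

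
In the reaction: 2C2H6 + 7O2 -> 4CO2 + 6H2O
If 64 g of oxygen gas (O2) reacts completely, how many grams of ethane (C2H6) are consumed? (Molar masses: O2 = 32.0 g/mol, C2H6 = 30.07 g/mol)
Moles of O2 = 64 g ÷ 32.0 g/mol = 2 mol
Mole ratio: 2 mol C2H6 / 7 mol O2
Moles of C2H6 = 2 × (2/7) = 0.571429 mol
Mass of C2H6 = 0.571429 mol × 30.07 g/mol = 17.18 g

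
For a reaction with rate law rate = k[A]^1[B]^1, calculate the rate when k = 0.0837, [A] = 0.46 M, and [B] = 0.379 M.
0.01459 M/s

rate = k·[A]^1·[B]^1 = 0.0837·(0.46)^1·(0.379)^1 = 0.0837·0.46·0.379 = 0.01459 M/s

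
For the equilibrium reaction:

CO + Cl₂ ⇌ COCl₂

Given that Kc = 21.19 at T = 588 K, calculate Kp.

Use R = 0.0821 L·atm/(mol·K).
K_p = 0.4389

Δn = (moles gaseous products) − (moles gaseous reactants) = -1
T = 588 K; RT = 0.0821 × 588 = 48.2748
Kp = Kc·(RT)^Δn = 21.19 × (48.2748)^-1 = 21.19 × 0.0207147 = 0.4389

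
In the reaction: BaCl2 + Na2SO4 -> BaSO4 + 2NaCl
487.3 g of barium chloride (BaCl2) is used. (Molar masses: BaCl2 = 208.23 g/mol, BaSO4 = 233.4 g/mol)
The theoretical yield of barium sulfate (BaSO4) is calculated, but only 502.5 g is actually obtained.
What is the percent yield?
Moles of BaCl2 = 487.3 g ÷ 208.23 g/mol = 2.3402 mol
Mole ratio: 1 mol BaSO4 / 1 mol BaCl2
Moles of BaSO4 = 2.3402 × (1/1) = 2.3402 mol
Theoretical yield = 2.3402 mol × 233.4 g/mol = 546.2 g
Actual yield = 502.5 g
Percent yield = (502.5 / 546.2) × 100% = 92.0%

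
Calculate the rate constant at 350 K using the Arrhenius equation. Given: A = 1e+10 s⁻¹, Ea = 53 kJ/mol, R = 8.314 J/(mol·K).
1.23e+02 s⁻¹

k = A·exp(-Ea/(R·T)) = 1e+10·exp(-53000/(8.314·350)) = 1e+10·exp(-18.2137) = 1e+10·1.2300e-08 = 1.23e+02 s⁻¹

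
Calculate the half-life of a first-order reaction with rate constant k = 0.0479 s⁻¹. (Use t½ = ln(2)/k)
14.47 s

t½ = ln(2)/k = 0.6931/0.0479 = 14.47 s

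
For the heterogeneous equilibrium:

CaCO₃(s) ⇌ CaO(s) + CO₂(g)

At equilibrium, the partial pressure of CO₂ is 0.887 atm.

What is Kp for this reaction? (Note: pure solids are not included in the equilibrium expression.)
K_p = 0.887

Solids (CaCO₃, CaO) have activity 1 and are excluded.
Kp = P(CO₂) = 0.887.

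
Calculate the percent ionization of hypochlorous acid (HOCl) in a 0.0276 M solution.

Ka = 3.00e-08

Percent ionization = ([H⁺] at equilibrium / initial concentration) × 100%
Percent ionization = 0.104%

Let x = [H⁺]. Ka = x²/(C - x) ⇒ x² + (3.00e-08)x - (3.00e-08)(0.0276) = 0. x = 2.8760e-05. Percent = (2.8760e-05/0.0276) × 100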